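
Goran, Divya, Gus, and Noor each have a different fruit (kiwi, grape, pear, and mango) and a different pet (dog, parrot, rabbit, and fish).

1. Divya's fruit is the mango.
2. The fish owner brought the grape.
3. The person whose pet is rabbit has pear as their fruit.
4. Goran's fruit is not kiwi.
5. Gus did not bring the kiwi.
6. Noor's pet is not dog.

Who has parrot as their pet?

Noor

With clues 1–4, Goran is impossible for the one with pet parrot.
With clues 1–5, Gus is impossible for the one with pet parrot.
With clues 1–6, Divya is impossible for the one with pet parrot.
That leaves Noor.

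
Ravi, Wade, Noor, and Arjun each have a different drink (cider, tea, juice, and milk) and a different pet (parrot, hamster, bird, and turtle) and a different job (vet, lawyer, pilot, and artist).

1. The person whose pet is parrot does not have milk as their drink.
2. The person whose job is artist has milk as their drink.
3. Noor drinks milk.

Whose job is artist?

Noor

With clues 1–3, Arjun, Ravi, and Wade are impossible for the one with job artist.
That leaves Noor.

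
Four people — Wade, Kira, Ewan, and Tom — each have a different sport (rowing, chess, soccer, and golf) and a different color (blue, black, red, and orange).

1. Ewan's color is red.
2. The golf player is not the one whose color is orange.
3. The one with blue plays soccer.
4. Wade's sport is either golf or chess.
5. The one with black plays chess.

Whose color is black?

Wade

Clue 1 rules out Ewan for the one with color black.
With clues 1–5, Kira and Tom are impossible for the one with color black.
That leaves Wade.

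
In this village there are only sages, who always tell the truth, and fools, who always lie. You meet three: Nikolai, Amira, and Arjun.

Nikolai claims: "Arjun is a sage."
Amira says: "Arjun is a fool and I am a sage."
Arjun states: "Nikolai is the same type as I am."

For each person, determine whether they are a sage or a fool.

Consider Nikolai. Suppose Nikolai is a fool.
Then whichever role Arjun has, Arjun's statement has the wrong truth value — contradiction.
So Nikolai is a sage.
Consider Amira. Suppose Amira is a sage.
Then no assignment of the remaining roles makes every statement match its speaker's type — contradiction.
So Amira is a fool.
Consider Arjun. Suppose Arjun is a fool.
Then Nikolai's statement comes out false, contradicting Nikolai being a sage.
So Arjun is a sage.

Nikolai: sage, Amira: fool, Arjun: sage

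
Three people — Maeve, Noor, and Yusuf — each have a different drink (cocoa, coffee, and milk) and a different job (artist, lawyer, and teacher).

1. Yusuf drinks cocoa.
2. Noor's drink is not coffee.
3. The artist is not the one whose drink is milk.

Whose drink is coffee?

Maeve

Clue 1 rules out Yusuf for the one with drink coffee.
With clues 1–2, Noor is impossible for the one with drink coffee.
That leaves Maeve.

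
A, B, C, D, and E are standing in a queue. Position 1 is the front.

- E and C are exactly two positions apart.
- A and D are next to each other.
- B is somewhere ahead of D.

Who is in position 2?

With clues 1–2, C and E are ruled out for position 2.
With clues 1–3, A and D are ruled out for position 2.
So position 2 is B.

B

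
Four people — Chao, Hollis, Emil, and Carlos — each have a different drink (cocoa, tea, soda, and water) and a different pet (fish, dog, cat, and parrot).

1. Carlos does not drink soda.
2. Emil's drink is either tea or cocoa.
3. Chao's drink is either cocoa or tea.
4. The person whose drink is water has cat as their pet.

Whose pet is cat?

Carlos

With clues 1–4, Chao, Emil, and Hollis are impossible for the one with pet cat.
That leaves Carlos.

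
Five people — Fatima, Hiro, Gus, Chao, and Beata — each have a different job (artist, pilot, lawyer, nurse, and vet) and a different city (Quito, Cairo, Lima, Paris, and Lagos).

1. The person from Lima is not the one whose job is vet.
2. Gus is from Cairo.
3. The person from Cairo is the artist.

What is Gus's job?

artist

With clues 1–3, lawyer, nurse, pilot, and vet are impossible for Gus's job.
That leaves artist.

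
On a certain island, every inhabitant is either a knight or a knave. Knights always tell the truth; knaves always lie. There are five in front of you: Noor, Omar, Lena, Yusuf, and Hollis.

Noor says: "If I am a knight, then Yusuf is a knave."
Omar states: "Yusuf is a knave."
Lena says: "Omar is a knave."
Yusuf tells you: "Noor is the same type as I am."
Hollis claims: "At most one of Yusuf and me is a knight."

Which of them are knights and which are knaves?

Noor: knight, Omar: knight, Lena: knave, Yusuf: knave, Hollis: knight

Consider Noor. Suppose Noor is a knave.
Then Noor's own statement would have to be false, but it can't be — contradiction.
So Noor is a knight.
Consider Omar. Suppose Omar is a knave.
Then no assignment of the remaining roles makes every statement match its speaker's type — contradiction.
So Omar is a knight.
With that fixed, Lena's statement is false, so Lena is a knave.
Consider Yusuf. Suppose Yusuf is a knight.
Then Noor's statement comes out false, contradicting Noor being a knight.
So Yusuf is a knave.
With that fixed, Hollis's statement is true, so Hollis is a knight.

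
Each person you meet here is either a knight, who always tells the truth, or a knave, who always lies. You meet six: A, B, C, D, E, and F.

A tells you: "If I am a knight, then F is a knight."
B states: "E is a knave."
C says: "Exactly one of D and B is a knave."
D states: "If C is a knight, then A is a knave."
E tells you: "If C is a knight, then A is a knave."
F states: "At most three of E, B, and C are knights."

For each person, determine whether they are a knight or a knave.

A: knight, B: knight, C: knight, D: knave, E: knave, F: knight

Regardless of anyone's role, F's statement is true, so F is a knight.
With that fixed, A's statement is true, so A is a knight.
Consider B. Suppose B is a knave.
Then no assignment of the remaining roles makes every statement match its speaker's type — contradiction.
So B is a knight.
Consider C. Suppose C is a knave.
Then no assignment of the remaining roles makes every statement match its speaker's type — contradiction.
So C is a knight.
With that fixed, D's statement is false, so D is a knave.
With that fixed, E's statement is false, so E is a knave.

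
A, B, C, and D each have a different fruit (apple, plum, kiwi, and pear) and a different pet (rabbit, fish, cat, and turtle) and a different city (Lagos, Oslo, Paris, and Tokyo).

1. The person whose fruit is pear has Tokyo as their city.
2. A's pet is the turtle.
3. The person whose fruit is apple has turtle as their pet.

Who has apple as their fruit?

A

With clues 1–3, B, C, and D are impossible for the one with fruit apple.
That leaves A.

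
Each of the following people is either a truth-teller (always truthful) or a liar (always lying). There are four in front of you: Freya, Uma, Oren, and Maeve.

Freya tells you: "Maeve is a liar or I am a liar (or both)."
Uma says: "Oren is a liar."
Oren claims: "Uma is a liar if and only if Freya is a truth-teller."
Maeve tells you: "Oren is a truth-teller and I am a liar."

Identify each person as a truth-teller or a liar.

Freya: truth-teller, Uma: truth-teller, Oren: liar, Maeve: liar

Consider Freya. Suppose Freya is a liar.
Then Freya's own statement would have to be false, but it can't be — contradiction.
So Freya is a truth-teller.
Consider Uma. Suppose Uma is a liar.
Then no assignment of the remaining roles makes every statement match its speaker's type — contradiction.
So Uma is a truth-teller.
With that fixed, Oren's statement is false, so Oren is a liar.
With that fixed, Maeve's statement is false, so Maeve is a liar.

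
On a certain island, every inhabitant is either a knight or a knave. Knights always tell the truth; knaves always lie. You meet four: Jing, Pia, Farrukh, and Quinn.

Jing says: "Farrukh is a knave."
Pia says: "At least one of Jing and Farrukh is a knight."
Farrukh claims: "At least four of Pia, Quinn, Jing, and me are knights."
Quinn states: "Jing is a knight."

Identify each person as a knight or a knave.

Consider Jing. Suppose Jing is a knave.
Then no assignment of the remaining roles makes every statement match its speaker's type — contradiction.
So Jing is a knight.
With that fixed, Pia's statement is true, so Pia is a knight.
With that fixed, Quinn's statement is true, so Quinn is a knight.
Consider Farrukh. Suppose Farrukh is a knight.
Then Jing's statement comes out false, contradicting Jing being a knight.
So Farrukh is a knave.

Jing: knight, Pia: knight, Farrukh: knave, Quinn: knight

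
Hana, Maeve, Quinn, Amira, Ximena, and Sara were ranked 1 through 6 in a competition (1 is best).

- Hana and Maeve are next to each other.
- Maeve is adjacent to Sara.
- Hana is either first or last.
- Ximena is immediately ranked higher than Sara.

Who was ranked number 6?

With clues 1–2, Maeve is ruled out for rank 6.
With clues 1–3, Sara is ruled out for rank 6.
With clues 1–4, Amira, Quinn, and Ximena are ruled out for rank 6.
So rank 6 is Hana.

Hana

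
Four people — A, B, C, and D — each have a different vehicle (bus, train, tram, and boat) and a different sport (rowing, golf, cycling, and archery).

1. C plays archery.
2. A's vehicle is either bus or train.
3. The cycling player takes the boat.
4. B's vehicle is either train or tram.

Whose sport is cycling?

Clue 1 rules out C for the one with sport cycling.
With clues 1–3, A is impossible for the one with sport cycling.
With clues 1–4, B is impossible for the one with sport cycling.
That leaves D.

D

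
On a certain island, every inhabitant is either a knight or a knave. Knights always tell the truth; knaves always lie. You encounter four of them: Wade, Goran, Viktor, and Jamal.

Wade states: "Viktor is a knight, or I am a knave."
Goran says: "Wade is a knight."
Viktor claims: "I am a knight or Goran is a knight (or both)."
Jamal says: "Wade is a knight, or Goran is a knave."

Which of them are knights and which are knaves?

Wade: knight, Goran: knight, Viktor: knight, Jamal: knight

Consider Wade. Suppose Wade is a knave.
Then Wade's own statement would have to be false, but it can't be — contradiction.
So Wade is a knight.
With that fixed, Goran's statement is true, so Goran is a knight.
With that fixed, Viktor's statement is true, so Viktor is a knight.
With that fixed, Jamal's statement is true, so Jamal is a knight.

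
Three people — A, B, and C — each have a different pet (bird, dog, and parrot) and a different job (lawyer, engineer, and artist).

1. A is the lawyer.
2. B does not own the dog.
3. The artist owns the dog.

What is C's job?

Clue 1 rules out lawyer for C's job.
With clues 1–3, engineer is impossible for C's job.
That leaves artist.

artist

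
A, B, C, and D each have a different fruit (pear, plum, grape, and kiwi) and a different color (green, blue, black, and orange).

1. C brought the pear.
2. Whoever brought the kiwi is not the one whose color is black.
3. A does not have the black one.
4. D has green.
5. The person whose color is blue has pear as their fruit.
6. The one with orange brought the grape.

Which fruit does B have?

Clue 1 rules out pear for B's fruit.
With clues 1–5, kiwi is impossible for B's fruit.
With clues 1–6, grape is impossible for B's fruit.
That leaves plum.

plum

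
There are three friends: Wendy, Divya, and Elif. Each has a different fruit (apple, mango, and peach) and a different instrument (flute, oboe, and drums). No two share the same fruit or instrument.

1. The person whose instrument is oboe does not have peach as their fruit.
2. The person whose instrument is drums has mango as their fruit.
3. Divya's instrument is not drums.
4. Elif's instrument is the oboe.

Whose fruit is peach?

With clues 1–4, Elif and Wendy are impossible for the one with fruit peach.
That leaves Divya.

Divya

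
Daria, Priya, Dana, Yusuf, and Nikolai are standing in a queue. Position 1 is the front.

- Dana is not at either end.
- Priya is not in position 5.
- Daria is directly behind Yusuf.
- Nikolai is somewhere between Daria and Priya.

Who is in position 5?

With clue 1, Dana is ruled out for position 5.
With clues 1–2, Priya is ruled out for position 5.
With clues 1–3, Yusuf is ruled out for position 5.
With clues 1–4, Nikolai is ruled out for position 5.
So position 5 is Daria.

Daria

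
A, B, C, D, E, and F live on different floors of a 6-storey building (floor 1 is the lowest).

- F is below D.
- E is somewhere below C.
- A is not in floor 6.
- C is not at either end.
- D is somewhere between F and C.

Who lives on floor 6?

B

With clue 1, F is ruled out for floor 6.
With clues 1–2, E is ruled out for floor 6.
With clues 1–3, A is ruled out for floor 6.
With clues 1–4, C is ruled out for floor 6.
With clues 1–5, D is ruled out for floor 6.
So floor 6 is B.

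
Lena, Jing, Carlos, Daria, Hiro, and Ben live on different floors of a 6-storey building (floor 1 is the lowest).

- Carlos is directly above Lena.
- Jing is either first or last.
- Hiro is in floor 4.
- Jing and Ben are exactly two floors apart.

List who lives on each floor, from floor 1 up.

From clue 1: Lena is in {1,2,3,4,5}.
From clues 1–2: Jing is in {1,6}.
From clues 1–3: Hiro → floor 4.
From clues 1–4: Jing → floor 1, Daria → floor 2, Ben → floor 3, Lena → floor 5, Carlos → floor 6.

Jing, Daria, Ben, Hiro, Lena, Carlos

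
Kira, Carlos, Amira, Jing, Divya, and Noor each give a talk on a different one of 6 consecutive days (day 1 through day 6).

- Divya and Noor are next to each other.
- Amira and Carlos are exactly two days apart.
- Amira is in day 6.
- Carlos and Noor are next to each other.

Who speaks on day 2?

With clues 1–3, Amira, Carlos, Jing, and Kira are ruled out for day 2.
With clues 1–4, Noor is ruled out for day 2.
So day 2 is Divya.

Divya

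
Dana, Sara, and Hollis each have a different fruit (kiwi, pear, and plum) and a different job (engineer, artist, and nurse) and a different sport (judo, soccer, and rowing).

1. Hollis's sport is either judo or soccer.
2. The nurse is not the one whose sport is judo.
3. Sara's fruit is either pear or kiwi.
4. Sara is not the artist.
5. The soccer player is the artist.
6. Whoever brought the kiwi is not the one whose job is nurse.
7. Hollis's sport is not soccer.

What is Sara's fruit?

pear

With clues 1–3, plum is impossible for Sara's fruit.
With clues 1–7, kiwi is impossible for Sara's fruit.
That leaves pear.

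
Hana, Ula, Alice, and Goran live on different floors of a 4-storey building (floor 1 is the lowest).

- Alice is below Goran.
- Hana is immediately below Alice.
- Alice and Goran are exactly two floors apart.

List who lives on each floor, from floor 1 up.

From clue 1: Alice is in {1,2,3}.
From clues 1–2: Hana is in {1,2}.
From clues 1–3: Hana → floor 1, Alice → floor 2, Ula → floor 3, Goran → floor 4.

Hana, Alice, Ula, Goran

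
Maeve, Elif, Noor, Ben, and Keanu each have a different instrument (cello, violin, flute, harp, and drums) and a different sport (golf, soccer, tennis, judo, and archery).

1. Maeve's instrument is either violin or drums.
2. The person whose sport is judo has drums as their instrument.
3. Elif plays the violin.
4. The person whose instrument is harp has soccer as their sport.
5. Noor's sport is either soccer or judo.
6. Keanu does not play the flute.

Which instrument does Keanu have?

With clues 1–3, drums and violin are impossible for Keanu's instrument.
With clues 1–5, harp is impossible for Keanu's instrument.
With clues 1–6, flute is impossible for Keanu's instrument.
That leaves cello.

cello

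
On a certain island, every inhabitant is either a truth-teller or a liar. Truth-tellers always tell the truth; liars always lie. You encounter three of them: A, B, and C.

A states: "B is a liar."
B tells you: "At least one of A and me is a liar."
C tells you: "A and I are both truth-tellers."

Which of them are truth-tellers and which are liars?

A: liar, B: truth-teller, C: liar

Consider A. Suppose A is a truth-teller.
Then whichever role B has, B's statement has the wrong truth value — contradiction.
So A is a liar.
With that fixed, B's statement is true, so B is a truth-teller.
With that fixed, C's statement is false, so C is a liar.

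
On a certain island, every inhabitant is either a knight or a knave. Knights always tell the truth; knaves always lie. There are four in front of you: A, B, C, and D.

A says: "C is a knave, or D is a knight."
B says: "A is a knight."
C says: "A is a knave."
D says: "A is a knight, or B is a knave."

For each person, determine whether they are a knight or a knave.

A: knight, B: knight, C: knave, D: knight

Consider A. Suppose A is a knave.
Then no assignment of the remaining roles makes every statement match its speaker's type — contradiction.
So A is a knight.
With that fixed, B's statement is true, so B is a knight.
With that fixed, C's statement is false, so C is a knave.
With that fixed, D's statement is true, so D is a knight.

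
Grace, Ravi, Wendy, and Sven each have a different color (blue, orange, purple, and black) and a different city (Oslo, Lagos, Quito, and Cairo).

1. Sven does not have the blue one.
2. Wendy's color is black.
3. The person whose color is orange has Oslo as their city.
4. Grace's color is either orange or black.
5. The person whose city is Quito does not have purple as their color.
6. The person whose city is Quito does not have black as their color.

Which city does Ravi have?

Quito

With clues 1–4, Oslo is impossible for Ravi's city.
With clues 1–6, Cairo and Lagos are impossible for Ravi's city.
That leaves Quito.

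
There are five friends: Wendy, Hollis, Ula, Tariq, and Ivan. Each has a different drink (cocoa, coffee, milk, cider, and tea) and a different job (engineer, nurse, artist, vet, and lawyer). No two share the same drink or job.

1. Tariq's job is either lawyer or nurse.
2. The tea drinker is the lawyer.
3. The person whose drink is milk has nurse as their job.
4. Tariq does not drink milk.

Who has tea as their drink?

Tariq

With clues 1–4, Hollis, Ivan, Ula, and Wendy are impossible for the one with drink tea.
That leaves Tariq.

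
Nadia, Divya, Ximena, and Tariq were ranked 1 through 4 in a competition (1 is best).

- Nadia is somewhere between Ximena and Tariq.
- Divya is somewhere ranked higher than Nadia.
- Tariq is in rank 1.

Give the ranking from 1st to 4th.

Tariq, Divya, Nadia, Ximena

From clue 1: Nadia is in {2,3}.
From clues 1–2: Nadia → rank 3.
From clues 1–3: Tariq → rank 1, Divya → rank 2, Ximena → rank 4.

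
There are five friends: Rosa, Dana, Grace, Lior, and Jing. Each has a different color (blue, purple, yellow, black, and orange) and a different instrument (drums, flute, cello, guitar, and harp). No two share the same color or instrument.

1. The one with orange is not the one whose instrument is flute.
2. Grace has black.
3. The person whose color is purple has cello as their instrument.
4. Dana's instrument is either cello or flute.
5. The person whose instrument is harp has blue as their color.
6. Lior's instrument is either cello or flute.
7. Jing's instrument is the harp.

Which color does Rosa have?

With clues 1–2, black is impossible for Rosa's color.
With clues 1–6, purple and yellow are impossible for Rosa's color.
With clues 1–7, blue is impossible for Rosa's color.
That leaves orange.

orange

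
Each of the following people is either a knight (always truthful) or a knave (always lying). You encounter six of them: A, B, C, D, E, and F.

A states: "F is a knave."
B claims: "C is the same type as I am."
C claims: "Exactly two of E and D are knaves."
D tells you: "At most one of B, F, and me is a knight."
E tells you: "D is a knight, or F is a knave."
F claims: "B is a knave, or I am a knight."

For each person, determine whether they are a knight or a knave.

Consider A. Suppose A is a knight.
Then no assignment of the remaining roles makes every statement match its speaker's type — contradiction.
So A is a knave.
Consider B. Suppose B is a knave.
Then no assignment of the remaining roles makes every statement match its speaker's type — contradiction.
So B is a knight.
Consider C. Suppose C is a knave.
Then B's statement comes out false, contradicting B being a knight.
So C is a knight.
Consider D. Suppose D is a knight.
Then C's statement comes out false, contradicting C being a knight.
So D is a knave.
Consider E. Suppose E is a knight.
Then C's statement comes out false, contradicting C being a knight.
So E is a knave.
Consider F. Suppose F is a knave.
Then A's statement comes out true, contradicting A being a knave.
So F is a knight.

A: knave, B: knight, C: knight, D: knave, E: knave, F: knight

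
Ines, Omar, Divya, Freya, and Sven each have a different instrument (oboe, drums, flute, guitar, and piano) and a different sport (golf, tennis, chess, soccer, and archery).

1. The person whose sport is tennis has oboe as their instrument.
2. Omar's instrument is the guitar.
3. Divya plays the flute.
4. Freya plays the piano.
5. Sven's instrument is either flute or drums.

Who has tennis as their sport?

With clues 1–2, Omar is impossible for the one with sport tennis.
With clues 1–3, Divya is impossible for the one with sport tennis.
With clues 1–4, Freya is impossible for the one with sport tennis.
With clues 1–5, Sven is impossible for the one with sport tennis.
That leaves Ines.

Ines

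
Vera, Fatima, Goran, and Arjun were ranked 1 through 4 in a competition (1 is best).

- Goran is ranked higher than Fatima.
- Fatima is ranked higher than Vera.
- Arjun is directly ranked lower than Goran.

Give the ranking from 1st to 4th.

Goran, Arjun, Fatima, Vera

From clue 1: Fatima is in {2,3,4}.
From clues 1–2: Vera is in {3,4}.
From clues 1–3: Goran → rank 1, Arjun → rank 2, Fatima → rank 3, Vera → rank 4.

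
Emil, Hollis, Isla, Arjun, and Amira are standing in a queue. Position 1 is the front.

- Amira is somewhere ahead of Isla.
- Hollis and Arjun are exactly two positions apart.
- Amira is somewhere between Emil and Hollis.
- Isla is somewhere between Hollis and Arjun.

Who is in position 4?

With clues 1–3, Amira and Arjun are ruled out for position 4.
With clues 1–4, Emil and Hollis are ruled out for position 4.
So position 4 is Isla.

Isla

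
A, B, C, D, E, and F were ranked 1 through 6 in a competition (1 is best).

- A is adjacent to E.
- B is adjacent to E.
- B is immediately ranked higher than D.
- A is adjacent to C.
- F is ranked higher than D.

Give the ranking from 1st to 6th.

From clues 1–2: E is in {2,3,4,5}.
From clues 1–3: A is in {1,2,3}.
From clues 1–4: A is in {2,3}.
From clues 1–5: F → rank 1, C → rank 2, A → rank 3, E → rank 4, B → rank 5, D → rank 6.

F, C, A, E, B, D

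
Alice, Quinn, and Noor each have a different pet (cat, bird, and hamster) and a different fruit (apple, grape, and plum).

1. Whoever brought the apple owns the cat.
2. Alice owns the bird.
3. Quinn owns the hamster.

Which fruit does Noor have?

With clues 1–3, grape and plum are impossible for Noor's fruit.
That leaves apple.

apple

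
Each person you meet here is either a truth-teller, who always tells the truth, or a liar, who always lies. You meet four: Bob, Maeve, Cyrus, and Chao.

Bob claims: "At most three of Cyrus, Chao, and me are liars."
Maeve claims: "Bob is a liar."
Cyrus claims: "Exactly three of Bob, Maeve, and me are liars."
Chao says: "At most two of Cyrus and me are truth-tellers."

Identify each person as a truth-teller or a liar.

Bob: truth-teller, Maeve: liar, Cyrus: liar, Chao: truth-teller

Regardless of anyone's role, Bob's statement is true, so Bob is a truth-teller.
With that fixed, Maeve's statement is false, so Maeve is a liar.
With that fixed, Cyrus's statement is false, so Cyrus is a liar.
With that fixed, Chao's statement is true, so Chao is a truth-teller.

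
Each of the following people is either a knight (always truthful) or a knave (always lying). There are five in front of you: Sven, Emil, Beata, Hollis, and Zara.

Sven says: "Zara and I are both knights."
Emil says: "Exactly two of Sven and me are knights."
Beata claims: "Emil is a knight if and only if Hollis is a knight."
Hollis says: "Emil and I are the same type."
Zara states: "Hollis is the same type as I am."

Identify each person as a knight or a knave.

Consider Sven. Suppose Sven is a knave.
Then no assignment of the remaining roles makes every statement match its speaker's type — contradiction.
So Sven is a knight.
Consider Emil. Suppose Emil is a knave.
Then whichever role Hollis has, Hollis's statement has the wrong truth value — contradiction.
So Emil is a knight.
Consider Beata. Suppose Beata is a knave.
Then no assignment of the remaining roles makes every statement match its speaker's type — contradiction.
So Beata is a knight.
Consider Hollis. Suppose Hollis is a knave.
Then Beata's statement comes out false, contradicting Beata being a knight.
So Hollis is a knight.
Consider Zara. Suppose Zara is a knave.
Then Sven's statement comes out false, contradicting Sven being a knight.
So Zara is a knight.

Sven: knight, Emil: knight, Beata: knight, Hollis: knight, Zara: knight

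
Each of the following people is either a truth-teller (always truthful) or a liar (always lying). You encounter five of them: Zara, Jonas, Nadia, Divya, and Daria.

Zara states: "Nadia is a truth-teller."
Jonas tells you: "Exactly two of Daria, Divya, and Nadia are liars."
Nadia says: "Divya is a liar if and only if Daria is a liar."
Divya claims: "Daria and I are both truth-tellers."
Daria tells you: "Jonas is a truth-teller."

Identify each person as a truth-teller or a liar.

Zara: liar, Jonas: truth-teller, Nadia: liar, Divya: liar, Daria: truth-teller

Consider Zara. Suppose Zara is a truth-teller.
Then no assignment of the remaining roles makes every statement match its speaker's type — contradiction.
So Zara is a liar.
Consider Jonas. Suppose Jonas is a liar.
Then no assignment of the remaining roles makes every statement match its speaker's type — contradiction.
So Jonas is a truth-teller.
With that fixed, Daria's statement is true, so Daria is a truth-teller.
Consider Nadia. Suppose Nadia is a truth-teller.
Then Zara's statement comes out true, contradicting Zara being a liar.
So Nadia is a liar.
Consider Divya. Suppose Divya is a truth-teller.
Then Jonas's statement comes out false, contradicting Jonas being a truth-teller.
So Divya is a liar.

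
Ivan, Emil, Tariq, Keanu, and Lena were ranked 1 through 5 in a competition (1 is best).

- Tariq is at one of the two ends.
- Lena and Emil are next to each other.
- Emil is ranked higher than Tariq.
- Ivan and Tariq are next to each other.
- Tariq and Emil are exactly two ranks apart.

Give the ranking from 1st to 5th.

From clue 1: Tariq is in {1,5}.
From clues 1–3: Tariq → rank 5.
From clues 1–4: Ivan → rank 4.
From clues 1–5: Keanu → rank 1, Lena → rank 2, Emil → rank 3.

Keanu, Lena, Emil, Ivan, Tariq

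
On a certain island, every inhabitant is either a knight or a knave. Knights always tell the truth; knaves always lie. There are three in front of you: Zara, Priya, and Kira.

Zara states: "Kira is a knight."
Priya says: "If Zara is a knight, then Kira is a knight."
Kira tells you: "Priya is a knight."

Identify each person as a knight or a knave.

Zara: knight, Priya: knight, Kira: knight

Consider Zara. Suppose Zara is a knave.
Then no assignment of the remaining roles makes every statement match its speaker's type — contradiction.
So Zara is a knight.
Consider Priya. Suppose Priya is a knave.
Then no assignment of the remaining roles makes every statement match its speaker's type — contradiction.
So Priya is a knight.
With that fixed, Kira's statement is true, so Kira is a knight.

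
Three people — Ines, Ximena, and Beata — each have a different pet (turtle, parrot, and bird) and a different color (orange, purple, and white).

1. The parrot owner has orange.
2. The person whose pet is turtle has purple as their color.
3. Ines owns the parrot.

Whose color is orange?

With clues 1–3, Beata and Ximena are impossible for the one with color orange.
That leaves Ines.

Ines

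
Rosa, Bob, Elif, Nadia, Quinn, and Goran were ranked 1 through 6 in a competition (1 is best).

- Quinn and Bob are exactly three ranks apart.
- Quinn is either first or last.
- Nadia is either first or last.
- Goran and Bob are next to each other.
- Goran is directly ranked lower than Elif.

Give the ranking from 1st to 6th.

From clues 1–2: Bob is in {3,4}.
From clues 1–5: Quinn → rank 1, Elif → rank 2, Goran → rank 3, Bob → rank 4, Rosa → rank 5, Nadia → rank 6.

Quinn, Elif, Goran, Bob, Rosa, Nadia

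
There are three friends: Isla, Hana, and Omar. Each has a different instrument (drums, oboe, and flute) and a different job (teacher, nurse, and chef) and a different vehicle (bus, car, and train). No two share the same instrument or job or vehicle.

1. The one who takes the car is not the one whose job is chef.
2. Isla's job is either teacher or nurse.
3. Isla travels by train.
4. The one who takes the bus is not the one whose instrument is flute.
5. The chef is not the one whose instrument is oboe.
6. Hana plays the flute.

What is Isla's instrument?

With clues 1–5, drums is impossible for Isla's instrument.
With clues 1–6, flute is impossible for Isla's instrument.
That leaves oboe.

oboe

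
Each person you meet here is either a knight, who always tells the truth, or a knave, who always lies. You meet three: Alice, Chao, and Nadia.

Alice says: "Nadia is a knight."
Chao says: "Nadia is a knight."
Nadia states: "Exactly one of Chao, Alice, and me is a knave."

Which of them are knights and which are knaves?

Consider Alice. Suppose Alice is a knight.
Then no assignment of the remaining roles makes every statement match its speaker's type — contradiction.
So Alice is a knave.
Consider Chao. Suppose Chao is a knight.
Then no assignment of the remaining roles makes every statement match its speaker's type — contradiction.
So Chao is a knave.
With that fixed, Nadia's statement is false, so Nadia is a knave.

Alice: knave, Chao: knave, Nadia: knave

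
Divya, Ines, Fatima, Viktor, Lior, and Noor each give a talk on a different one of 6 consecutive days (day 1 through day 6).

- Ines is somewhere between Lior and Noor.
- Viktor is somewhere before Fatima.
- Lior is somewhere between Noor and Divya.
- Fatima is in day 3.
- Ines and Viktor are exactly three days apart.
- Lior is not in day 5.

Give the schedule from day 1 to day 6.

From clue 1: Ines is in {2,3,4,5}.
From clues 1–4: Fatima → day 3.
From clues 1–5: Divya is in {1,6}.
From clues 1–6: Divya → day 1, Viktor → day 2, Lior → day 4, Ines → day 5, Noor → day 6.

Divya, Viktor, Fatima, Lior, Ines, Noor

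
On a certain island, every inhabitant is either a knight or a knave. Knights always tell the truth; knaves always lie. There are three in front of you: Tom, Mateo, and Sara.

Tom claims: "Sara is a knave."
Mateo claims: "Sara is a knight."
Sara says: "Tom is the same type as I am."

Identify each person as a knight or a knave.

Consider Tom. Suppose Tom is a knave.
Then whichever role Sara has, Sara's statement has the wrong truth value — contradiction.
So Tom is a knight.
Consider Mateo. Suppose Mateo is a knight.
Then no assignment of the remaining roles makes every statement match its speaker's type — contradiction.
So Mateo is a knave.
Consider Sara. Suppose Sara is a knight.
Then Tom's statement comes out false, contradicting Tom being a knight.
So Sara is a knave.

Tom: knight, Mateo: knave, Sara: knave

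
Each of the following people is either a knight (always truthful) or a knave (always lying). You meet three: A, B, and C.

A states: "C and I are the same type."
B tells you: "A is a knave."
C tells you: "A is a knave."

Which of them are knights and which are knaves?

A: knave, B: knight, C: knight

Consider A. Suppose A is a knight.
Then no assignment of the remaining roles makes every statement match its speaker's type — contradiction.
So A is a knave.
With that fixed, B's statement is true, so B is a knight.
With that fixed, C's statement is true, so C is a knight.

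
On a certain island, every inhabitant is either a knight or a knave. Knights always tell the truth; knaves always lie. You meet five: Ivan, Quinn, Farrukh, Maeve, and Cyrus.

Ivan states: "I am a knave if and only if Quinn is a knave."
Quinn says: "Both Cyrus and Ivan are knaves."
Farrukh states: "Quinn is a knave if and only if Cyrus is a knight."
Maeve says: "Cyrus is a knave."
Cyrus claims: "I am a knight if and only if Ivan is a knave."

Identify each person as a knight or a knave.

Consider Ivan. Suppose Ivan is a knight.
Then whichever role Cyrus has, Cyrus's statement has the wrong truth value — contradiction.
So Ivan is a knave.
Consider Quinn. Suppose Quinn is a knave.
Then Ivan's statement comes out true, contradicting Ivan being a knave.
So Quinn is a knight.
Consider Farrukh. Suppose Farrukh is a knave.
Then no assignment of the remaining roles makes every statement match its speaker's type — contradiction.
So Farrukh is a knight.
Consider Maeve. Suppose Maeve is a knave.
Then no assignment of the remaining roles makes every statement match its speaker's type — contradiction.
So Maeve is a knight.
Consider Cyrus. Suppose Cyrus is a knight.
Then Quinn's statement comes out false, contradicting Quinn being a knight.
So Cyrus is a knave.

Ivan: knave, Quinn: knight, Farrukh: knight, Maeve: knight, Cyrus: knave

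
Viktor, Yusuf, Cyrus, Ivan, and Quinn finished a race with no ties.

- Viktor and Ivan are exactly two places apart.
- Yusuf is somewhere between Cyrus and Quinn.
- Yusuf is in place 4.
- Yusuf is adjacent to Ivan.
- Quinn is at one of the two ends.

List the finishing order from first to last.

Viktor, Cyrus, Ivan, Yusuf, Quinn

From clues 1–2: Yusuf is in {2,3,4}.
From clues 1–3: Yusuf → place 4.
From clues 1–4: Viktor → place 1, Ivan → place 3.
From clues 1–5: Cyrus → place 2, Quinn → place 5.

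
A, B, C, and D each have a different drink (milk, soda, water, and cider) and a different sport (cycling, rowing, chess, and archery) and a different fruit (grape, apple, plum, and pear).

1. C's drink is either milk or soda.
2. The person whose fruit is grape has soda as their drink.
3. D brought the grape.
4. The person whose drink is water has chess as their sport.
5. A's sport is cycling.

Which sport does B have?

With clues 1–5, archery, cycling, and rowing are impossible for B's sport.
That leaves chess.

chess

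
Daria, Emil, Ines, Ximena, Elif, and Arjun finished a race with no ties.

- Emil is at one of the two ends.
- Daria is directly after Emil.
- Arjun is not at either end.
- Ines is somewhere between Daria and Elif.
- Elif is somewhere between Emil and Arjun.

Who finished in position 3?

Ines

With clue 1, Emil is ruled out for place 3.
With clues 1–2, Daria is ruled out for place 3.
With clues 1–4, Elif is ruled out for place 3.
With clues 1–5, Arjun and Ximena are ruled out for place 3.
So place 3 is Ines.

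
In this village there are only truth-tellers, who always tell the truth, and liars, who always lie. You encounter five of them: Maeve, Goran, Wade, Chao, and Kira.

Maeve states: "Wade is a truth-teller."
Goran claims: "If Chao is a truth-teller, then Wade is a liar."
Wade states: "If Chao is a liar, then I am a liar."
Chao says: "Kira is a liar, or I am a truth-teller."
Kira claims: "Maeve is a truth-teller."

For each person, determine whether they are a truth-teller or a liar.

Maeve: truth-teller, Goran: liar, Wade: truth-teller, Chao: truth-teller, Kira: truth-teller

Consider Maeve. Suppose Maeve is a liar.
Then no assignment of the remaining roles makes every statement match its speaker's type — contradiction.
So Maeve is a truth-teller.
With that fixed, Kira's statement is true, so Kira is a truth-teller.
Consider Goran. Suppose Goran is a truth-teller.
Then no assignment of the remaining roles makes every statement match its speaker's type — contradiction.
So Goran is a liar.
Consider Wade. Suppose Wade is a liar.
Then Maeve's statement comes out false, contradicting Maeve being a truth-teller.
So Wade is a truth-teller.
Consider Chao. Suppose Chao is a liar.
Then Goran's statement comes out true, contradicting Goran being a liar.
So Chao is a truth-teller.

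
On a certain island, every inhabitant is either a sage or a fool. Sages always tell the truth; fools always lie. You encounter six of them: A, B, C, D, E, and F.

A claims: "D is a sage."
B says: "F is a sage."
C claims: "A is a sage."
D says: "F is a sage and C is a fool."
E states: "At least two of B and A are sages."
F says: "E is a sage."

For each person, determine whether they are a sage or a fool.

Consider A. Suppose A is a sage.
Then no assignment of the remaining roles makes every statement match its speaker's type — contradiction.
So A is a fool.
With that fixed, C's statement is false, so C is a fool.
With that fixed, E's statement is false, so E is a fool.
With that fixed, F's statement is false, so F is a fool.
With that fixed, B's statement is false, so B is a fool.
With that fixed, D's statement is false, so D is a fool.

A: fool, B: fool, C: fool, D: fool, E: fool, F: fool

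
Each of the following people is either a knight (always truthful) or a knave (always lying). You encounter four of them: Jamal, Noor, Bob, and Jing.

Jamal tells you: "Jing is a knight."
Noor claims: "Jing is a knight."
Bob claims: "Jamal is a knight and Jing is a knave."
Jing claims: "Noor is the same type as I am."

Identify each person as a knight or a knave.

Jamal: knight, Noor: knight, Bob: knave, Jing: knight

Consider Jamal. Suppose Jamal is a knave.
Then no assignment of the remaining roles makes every statement match its speaker's type — contradiction.
So Jamal is a knight.
Consider Noor. Suppose Noor is a knave.
Then whichever role Jing has, Jing's statement has the wrong truth value — contradiction.
So Noor is a knight.
Consider Bob. Suppose Bob is a knight.
Then no assignment of the remaining roles makes every statement match its speaker's type — contradiction.
So Bob is a knave.
Consider Jing. Suppose Jing is a knave.
Then Jamal's statement comes out false, contradicting Jamal being a knight.
So Jing is a knight.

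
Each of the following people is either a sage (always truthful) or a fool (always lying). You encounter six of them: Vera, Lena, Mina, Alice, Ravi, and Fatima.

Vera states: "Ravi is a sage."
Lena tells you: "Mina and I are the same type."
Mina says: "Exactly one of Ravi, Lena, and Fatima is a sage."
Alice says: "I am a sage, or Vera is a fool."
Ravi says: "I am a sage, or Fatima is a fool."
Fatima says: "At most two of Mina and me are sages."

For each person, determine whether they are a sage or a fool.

Regardless of anyone's role, Fatima's statement is true, so Fatima is a sage.
Consider Vera. Suppose Vera is a sage.
Then no assignment of the remaining roles makes every statement match its speaker's type — contradiction.
So Vera is a fool.
With that fixed, Alice's statement is true, so Alice is a sage.
Consider Lena. Suppose Lena is a sage.
Then no assignment of the remaining roles makes every statement match its speaker's type — contradiction.
So Lena is a fool.
Consider Mina. Suppose Mina is a fool.
Then Lena's statement comes out true, contradicting Lena being a fool.
So Mina is a sage.
Consider Ravi. Suppose Ravi is a sage.
Then Vera's statement comes out true, contradicting Vera being a fool.
So Ravi is a fool.

Vera: fool, Lena: fool, Mina: sage, Alice: sage, Ravi: fool, Fatima: sage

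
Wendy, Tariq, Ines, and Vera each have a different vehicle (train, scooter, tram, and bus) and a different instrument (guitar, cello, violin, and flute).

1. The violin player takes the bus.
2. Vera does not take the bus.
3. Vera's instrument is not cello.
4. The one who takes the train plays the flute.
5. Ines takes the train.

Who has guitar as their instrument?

With clues 1–5, Ines, Tariq, and Wendy are impossible for the one with instrument guitar.
That leaves Vera.

Vera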